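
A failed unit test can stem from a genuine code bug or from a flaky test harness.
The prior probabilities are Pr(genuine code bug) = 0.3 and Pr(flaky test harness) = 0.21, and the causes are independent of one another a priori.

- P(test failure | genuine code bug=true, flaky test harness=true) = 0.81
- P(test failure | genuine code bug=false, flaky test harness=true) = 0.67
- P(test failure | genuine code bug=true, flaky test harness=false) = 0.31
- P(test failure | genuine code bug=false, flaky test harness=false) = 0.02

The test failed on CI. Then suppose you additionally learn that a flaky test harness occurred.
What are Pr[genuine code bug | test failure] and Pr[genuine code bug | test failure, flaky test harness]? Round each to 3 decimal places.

By total probability over the 4 (genuine code bug, flaky test harness) configurations:
  P(test failure) = 0.02·0.7·0.79 + 0.67·0.7·0.21 + 0.31·0.3·0.79 + 0.81·0.3·0.21
        = 0.011060 + 0.098490 + 0.073470 + 0.051030 = 0.234050
The terms with genuine code bug present sum to 0.124500, so
  P(genuine code bug | test failure) = 0.124500 / 0.234050 ≈ 0.532

Now also conditioning on flaky test harness=true:
P(test failure | flaky test harness) = 0.67·0.7 + 0.81·0.3 = 0.469000 + 0.243000 = 0.712000
Restricting to configurations with genuine code bug present: 0.81·0.3 = 0.243000.
So P(genuine code bug | test failure, flaky test harness) = 0.243000/0.712000 ≈ 0.341.
— flaky test harness explains away the evidence for genuine code bug.

Pr[genuine code bug | test failure] ≈ 0.532; Pr[genuine code bug | test failure, flaky test harness] ≈ 0.341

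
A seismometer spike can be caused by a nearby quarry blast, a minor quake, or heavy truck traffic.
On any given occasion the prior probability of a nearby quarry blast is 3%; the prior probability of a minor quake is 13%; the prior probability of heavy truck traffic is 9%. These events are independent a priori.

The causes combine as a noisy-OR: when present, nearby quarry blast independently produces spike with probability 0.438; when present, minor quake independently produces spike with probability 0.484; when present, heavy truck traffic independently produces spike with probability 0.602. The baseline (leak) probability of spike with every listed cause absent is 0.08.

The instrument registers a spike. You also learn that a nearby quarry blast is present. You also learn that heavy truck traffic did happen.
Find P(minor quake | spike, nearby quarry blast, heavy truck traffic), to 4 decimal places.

P(minor quake | spike, nearby quarry blast, heavy truck traffic) ≈ 0.1440

Under noisy-OR, P(spike | causes) = 1 − (1−0.08)·∏(1−qᵢ) over the active causes.
By total probability over both values of minor quake:
  P(spike | nearby quarry blast, heavy truck traffic) = 0.794218×0.87 + 0.893817×0.13
        = 0.690970 + 0.116196 = 0.807166
The terms with minor quake present sum to 0.116196, so
  P(minor quake | spike, nearby quarry blast, heavy truck traffic) = 0.116196 / 0.807166 ≈ 0.1440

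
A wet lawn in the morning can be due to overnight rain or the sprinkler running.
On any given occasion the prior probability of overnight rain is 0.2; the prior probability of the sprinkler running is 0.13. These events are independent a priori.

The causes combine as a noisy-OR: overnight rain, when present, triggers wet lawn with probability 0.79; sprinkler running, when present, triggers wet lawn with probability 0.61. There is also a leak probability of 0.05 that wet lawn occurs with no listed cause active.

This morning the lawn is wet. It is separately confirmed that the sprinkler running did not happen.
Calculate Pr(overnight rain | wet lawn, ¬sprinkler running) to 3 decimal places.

Pr(overnight rain | wet lawn, ¬sprinkler running) ≈ 0.800

Under noisy-OR, P(wet lawn | causes) = 1 − (1−0.05)·∏(1−qᵢ) over the active causes.
Numerator (weight on configurations with overnight rain): 0.8005*0.2 = 0.160100
Denominator P(wet lawn | ¬sprinkler running): 0.05*0.8 + 0.8005*0.2 = 0.200100
Posterior = 0.160100 / 0.200100 ≈ 0.800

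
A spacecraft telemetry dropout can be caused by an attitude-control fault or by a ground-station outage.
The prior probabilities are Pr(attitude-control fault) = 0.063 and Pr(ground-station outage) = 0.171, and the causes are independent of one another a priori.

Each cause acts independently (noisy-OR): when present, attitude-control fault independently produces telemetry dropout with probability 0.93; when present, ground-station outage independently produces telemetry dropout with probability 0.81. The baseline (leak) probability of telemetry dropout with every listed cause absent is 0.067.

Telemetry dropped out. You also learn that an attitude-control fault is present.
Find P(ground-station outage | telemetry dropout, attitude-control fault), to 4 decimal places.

Under noisy-OR, P(telemetry dropout | causes) = 1 − (1−0.067)·∏(1−qᵢ) over the active causes.
P(telemetry dropout | attitude-control fault) = 0.93469*0.829 + 0.987591*0.171 = 0.774858 + 0.168878 = 0.943736
The ground-station outage-present share is 0.987591*0.171 = 0.168878.
So P(ground-station outage | telemetry dropout, attitude-control fault) = 0.168878/0.943736 ≈ 0.1789.

P(ground-station outage | telemetry dropout, attitude-control fault) ≈ 0.1789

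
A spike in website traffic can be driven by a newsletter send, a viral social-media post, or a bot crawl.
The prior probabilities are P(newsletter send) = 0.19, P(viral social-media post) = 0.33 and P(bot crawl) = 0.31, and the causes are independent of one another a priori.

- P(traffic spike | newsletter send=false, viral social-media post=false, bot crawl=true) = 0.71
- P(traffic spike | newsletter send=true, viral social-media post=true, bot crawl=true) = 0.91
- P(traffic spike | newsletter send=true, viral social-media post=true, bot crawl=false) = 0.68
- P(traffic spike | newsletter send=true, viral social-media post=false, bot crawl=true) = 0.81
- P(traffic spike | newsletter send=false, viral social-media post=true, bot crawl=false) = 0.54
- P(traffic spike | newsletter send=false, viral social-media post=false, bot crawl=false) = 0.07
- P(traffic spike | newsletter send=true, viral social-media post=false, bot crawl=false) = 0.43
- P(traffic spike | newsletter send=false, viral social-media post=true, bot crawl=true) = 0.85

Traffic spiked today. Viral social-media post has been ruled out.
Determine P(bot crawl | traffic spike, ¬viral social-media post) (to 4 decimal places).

For the numerator, keep only bot crawl=true terms: 0.178281 + 0.047709 = 0.225990
The normalizing constant is 0.07*0.81*0.69 + 0.71*0.81*0.31 + 0.43*0.19*0.69 + 0.81*0.19*0.31 = 0.321486
Posterior = 0.225990 / 0.321486 ≈ 0.7030

P(bot crawl | traffic spike, ¬viral social-media post) ≈ 0.7030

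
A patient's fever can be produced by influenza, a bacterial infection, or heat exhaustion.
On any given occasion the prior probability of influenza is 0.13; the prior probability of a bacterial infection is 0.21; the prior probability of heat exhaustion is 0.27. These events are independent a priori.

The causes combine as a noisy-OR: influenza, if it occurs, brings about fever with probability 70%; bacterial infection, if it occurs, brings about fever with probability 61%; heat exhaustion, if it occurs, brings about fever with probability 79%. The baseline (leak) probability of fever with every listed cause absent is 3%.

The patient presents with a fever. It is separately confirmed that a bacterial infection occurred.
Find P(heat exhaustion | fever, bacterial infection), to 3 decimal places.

P(heat exhaustion | fever, bacterial infection) ≈ 0.343

Under noisy-OR, P(fever | causes) = 1 − (1−0.03)·∏(1−qᵢ) over the active causes.
P(fever | bacterial infection) = 0.6217·0.87·0.73 + 0.920557·0.87·0.27 + 0.88651·0.13·0.73 + 0.976167·0.13·0.27 = 0.394842 + 0.216239 + 0.084130 + 0.034263 = 0.729474
Restricting to configurations with heat exhaustion present: 0.216239 + 0.034263 = 0.250502.
So P(heat exhaustion | fever, bacterial infection) = 0.250502/0.729474 ≈ 0.343.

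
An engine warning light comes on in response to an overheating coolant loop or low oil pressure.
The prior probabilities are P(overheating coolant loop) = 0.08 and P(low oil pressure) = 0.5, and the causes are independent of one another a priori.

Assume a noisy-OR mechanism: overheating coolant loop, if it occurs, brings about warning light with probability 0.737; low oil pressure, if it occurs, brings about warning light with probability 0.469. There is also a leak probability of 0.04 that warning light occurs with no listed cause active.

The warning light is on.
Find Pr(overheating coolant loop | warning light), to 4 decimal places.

Under noisy-OR, P(warning light | causes) = 1 − (1−0.04)·∏(1−qᵢ) over the active causes.
For the numerator, keep only overheating coolant loop=true terms: 0.029901 + 0.034637 = 0.064538
Denominator P(warning light): 0.04×0.92×0.5 + 0.49024×0.92×0.5 + 0.74752×0.08×0.5 + 0.865933×0.08×0.5 = 0.308448
Posterior = 0.064538 / 0.308448 ≈ 0.2092

Pr(overheating coolant loop | warning light) ≈ 0.2092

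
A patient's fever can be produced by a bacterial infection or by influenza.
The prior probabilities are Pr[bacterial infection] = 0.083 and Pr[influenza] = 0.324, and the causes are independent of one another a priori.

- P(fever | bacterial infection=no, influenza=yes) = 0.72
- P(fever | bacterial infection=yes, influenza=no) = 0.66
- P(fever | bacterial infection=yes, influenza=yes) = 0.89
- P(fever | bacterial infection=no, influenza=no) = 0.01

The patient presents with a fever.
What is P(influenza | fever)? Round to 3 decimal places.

P(influenza | fever) ≈ 0.846

Sum P(fever|·) weighted by the priors over the 4 (bacterial infection, influenza) configurations:
  P(fever) = 0.01*0.917*0.676 + 0.72*0.917*0.324 + 0.66*0.083*0.676 + 0.89*0.083*0.324
        = 0.006199 + 0.213918 + 0.037031 + 0.023934 = 0.281082
The terms with influenza present sum to 0.237852, so
  P(influenza | fever) = 0.237852 / 0.281082 ≈ 0.846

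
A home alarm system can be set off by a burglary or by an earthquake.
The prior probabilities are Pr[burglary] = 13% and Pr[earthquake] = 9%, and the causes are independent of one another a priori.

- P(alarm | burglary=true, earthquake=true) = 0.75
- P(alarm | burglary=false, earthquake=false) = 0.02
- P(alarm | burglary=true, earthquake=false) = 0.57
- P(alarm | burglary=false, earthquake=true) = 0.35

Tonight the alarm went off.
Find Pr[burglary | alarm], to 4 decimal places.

For the numerator, keep only burglary=true terms: 0.067431 + 0.008775 = 0.076206
Denominator P(alarm): 0.02×0.87×0.91 + 0.35×0.87×0.09 + 0.57×0.13×0.91 + 0.75×0.13×0.09 = 0.119445
Posterior = 0.076206 / 0.119445 ≈ 0.6380

Pr[burglary | alarm] ≈ 0.6380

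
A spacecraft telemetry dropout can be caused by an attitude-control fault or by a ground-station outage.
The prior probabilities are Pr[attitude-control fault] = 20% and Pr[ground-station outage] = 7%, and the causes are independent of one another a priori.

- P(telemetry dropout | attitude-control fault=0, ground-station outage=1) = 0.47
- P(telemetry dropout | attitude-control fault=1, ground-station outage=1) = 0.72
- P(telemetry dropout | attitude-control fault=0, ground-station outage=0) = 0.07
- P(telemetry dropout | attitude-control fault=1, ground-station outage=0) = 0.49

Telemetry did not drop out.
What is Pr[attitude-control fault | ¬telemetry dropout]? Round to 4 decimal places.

Pr[attitude-control fault | ¬telemetry dropout] ≈ 0.1204

P(¬telemetry dropout) = 0.93*0.8*0.93 + 0.53*0.8*0.07 + 0.51*0.2*0.93 + 0.28*0.2*0.07 = 0.691920 + 0.029680 + 0.094860 + 0.003920 = 0.820380
Of this, 0.098780 comes from 0.094860 + 0.003920 (the attitude-control fault=true cases).
So P(attitude-control fault | ¬telemetry dropout) = 0.098780/0.820380 ≈ 0.1204.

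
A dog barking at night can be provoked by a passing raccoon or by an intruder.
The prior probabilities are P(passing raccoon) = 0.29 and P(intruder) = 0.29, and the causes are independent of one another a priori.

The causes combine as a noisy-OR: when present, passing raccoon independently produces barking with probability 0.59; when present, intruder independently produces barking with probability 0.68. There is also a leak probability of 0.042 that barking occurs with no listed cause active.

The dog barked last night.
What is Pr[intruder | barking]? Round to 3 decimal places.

Pr[intruder | barking] ≈ 0.597

Under noisy-OR, P(barking | causes) = 1 − (1−0.042)·∏(1−qᵢ) over the active causes.
Enumerate the 4 (passing raccoon, intruder) configurations and weight by the priors:
  P(barking) = 0.042·0.71·0.71 + 0.69344·0.71·0.29 + 0.60722·0.29·0.71 + 0.87431·0.29·0.29
        = 0.021172 + 0.142779 + 0.125027 + 0.073529 = 0.362507
Keeping only the intruder-present terms gives 0.216308, so
  P(intruder | barking) = 0.216308 / 0.362507 ≈ 0.597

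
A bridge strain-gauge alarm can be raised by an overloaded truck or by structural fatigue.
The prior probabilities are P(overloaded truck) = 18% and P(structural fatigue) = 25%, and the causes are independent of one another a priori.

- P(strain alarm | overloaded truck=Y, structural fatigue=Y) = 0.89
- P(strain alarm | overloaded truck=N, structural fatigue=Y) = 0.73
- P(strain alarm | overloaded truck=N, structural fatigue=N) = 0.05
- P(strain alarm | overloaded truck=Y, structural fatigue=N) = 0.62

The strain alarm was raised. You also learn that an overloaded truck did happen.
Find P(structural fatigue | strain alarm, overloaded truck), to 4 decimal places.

Numerator (weight on configurations with structural fatigue): 0.89·0.25 = 0.222500
Normalizer over all consistent configurations: 0.62·0.75 + 0.89·0.25 = 0.687500
Posterior = 0.222500 / 0.687500 ≈ 0.3236

P(structural fatigue | strain alarm, overloaded truck) ≈ 0.3236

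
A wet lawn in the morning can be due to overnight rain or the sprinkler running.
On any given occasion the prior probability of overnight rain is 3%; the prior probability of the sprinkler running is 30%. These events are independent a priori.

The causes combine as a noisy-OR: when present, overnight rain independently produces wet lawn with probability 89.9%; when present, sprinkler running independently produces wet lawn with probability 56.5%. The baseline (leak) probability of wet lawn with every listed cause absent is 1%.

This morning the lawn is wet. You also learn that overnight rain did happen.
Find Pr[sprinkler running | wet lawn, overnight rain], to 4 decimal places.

Pr[sprinkler running | wet lawn, overnight rain] ≈ 0.3129

Under noisy-OR, P(wet lawn | causes) = 1 − (1−0.01)·∏(1−qᵢ) over the active causes.
Weight on sprinkler running=true, given the evidence: 0.956504×0.3 = 0.286951
Normalizer over all consistent configurations: 0.90001×0.7 + 0.956504×0.3 = 0.916958
Posterior = 0.286951 / 0.916958 ≈ 0.3129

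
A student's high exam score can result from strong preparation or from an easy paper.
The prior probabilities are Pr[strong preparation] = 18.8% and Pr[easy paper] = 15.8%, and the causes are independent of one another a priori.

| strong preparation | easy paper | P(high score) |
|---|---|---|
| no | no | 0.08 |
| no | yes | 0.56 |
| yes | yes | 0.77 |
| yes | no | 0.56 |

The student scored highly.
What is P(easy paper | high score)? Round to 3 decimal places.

P(easy paper | high score) ≈ 0.398

Numerator (weight on configurations with easy paper): 0.071846 + 0.022872 = 0.094718
Denominator P(high score): 0.08*0.812*0.842 + 0.56*0.812*0.158 + 0.56*0.188*0.842 + 0.77*0.188*0.158 = 0.238060
P(easy paper | high score) = 0.094718/0.238060 ≈ 0.398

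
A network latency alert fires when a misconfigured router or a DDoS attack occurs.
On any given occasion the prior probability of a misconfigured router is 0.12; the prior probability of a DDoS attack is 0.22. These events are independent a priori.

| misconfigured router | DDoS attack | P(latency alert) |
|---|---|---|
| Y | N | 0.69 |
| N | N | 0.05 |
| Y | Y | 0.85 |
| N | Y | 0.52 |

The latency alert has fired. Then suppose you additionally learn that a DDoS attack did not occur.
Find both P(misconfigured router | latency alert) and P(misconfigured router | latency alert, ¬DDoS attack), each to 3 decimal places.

P(latency alert) = 0.05·0.88·0.78 + 0.52·0.88·0.22 + 0.69·0.12·0.78 + 0.85·0.12·0.22 = 0.034320 + 0.100672 + 0.064584 + 0.022440 = 0.222016
The misconfigured router-present share is 0.064584 + 0.022440 = 0.087024.
P(misconfigured router | latency alert) = 0.087024 / 0.222016 ≈ 0.392

With the extra evidence:
P(latency alert | ¬DDoS attack) = 0.05·0.88 + 0.69·0.12 = 0.044000 + 0.082800 = 0.126800
Of this, 0.082800 comes from 0.69·0.12 (the misconfigured router=true cases).
So P(misconfigured router | latency alert, ¬DDoS attack) = 0.082800/0.126800 ≈ 0.653.
With DDoS attack excluded, misconfigured router must carry more of the explanatory weight for the latency alert.

P(misconfigured router | latency alert) ≈ 0.392; P(misconfigured router | latency alert, ¬DDoS attack) ≈ 0.653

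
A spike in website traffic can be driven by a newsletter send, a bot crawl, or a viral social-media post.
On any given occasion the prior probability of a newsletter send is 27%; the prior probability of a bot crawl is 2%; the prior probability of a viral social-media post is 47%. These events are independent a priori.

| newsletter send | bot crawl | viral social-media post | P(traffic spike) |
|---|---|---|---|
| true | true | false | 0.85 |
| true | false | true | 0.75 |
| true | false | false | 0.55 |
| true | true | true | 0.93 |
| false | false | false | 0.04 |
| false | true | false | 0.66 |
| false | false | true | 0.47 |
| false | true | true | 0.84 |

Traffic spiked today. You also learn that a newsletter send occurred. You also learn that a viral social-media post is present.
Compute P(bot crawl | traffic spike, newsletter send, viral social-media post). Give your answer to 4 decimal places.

P(bot crawl | traffic spike, newsletter send, viral social-media post) ≈ 0.0247

Sum P(traffic spike|·) weighted by the priors over both values of bot crawl:
  P(traffic spike | newsletter send, viral social-media post) = 0.75×0.98 + 0.93×0.02
        = 0.735000 + 0.018600 = 0.753600
Configurations with bot crawl contribute 0.018600, so
  P(bot crawl | traffic spike, newsletter send, viral social-media post) = 0.018600 / 0.753600 ≈ 0.0247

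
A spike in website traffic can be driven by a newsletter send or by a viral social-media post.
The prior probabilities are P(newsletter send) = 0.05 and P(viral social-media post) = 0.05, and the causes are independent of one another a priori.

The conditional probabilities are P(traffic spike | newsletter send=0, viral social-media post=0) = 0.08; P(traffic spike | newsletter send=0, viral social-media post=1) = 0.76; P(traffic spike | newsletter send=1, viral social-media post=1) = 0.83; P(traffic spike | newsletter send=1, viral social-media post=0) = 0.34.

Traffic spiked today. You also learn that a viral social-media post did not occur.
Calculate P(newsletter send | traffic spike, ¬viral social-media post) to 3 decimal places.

P(newsletter send | traffic spike, ¬viral social-media post) ≈ 0.183

P(traffic spike | ¬viral social-media post) = 0.08·0.95 + 0.34·0.05 = 0.076000 + 0.017000 = 0.093000
The newsletter send-present share is 0.34·0.05 = 0.017000.
So P(newsletter send | traffic spike, ¬viral social-media post) = 0.017000/0.093000 ≈ 0.183.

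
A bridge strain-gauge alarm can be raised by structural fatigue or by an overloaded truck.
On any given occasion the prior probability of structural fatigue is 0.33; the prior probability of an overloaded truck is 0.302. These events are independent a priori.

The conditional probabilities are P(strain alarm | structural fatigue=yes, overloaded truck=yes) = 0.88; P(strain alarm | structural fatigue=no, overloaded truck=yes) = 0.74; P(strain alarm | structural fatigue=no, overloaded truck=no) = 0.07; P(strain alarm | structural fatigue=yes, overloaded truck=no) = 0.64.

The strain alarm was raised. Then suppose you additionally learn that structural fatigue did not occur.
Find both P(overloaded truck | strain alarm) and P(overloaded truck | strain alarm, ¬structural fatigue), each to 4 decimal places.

P(overloaded truck | strain alarm) ≈ 0.5686; P(overloaded truck | strain alarm, ¬structural fatigue) ≈ 0.8206

Sum P(strain alarm|·) weighted by the priors over the 4 (structural fatigue, overloaded truck) configurations:
  P(strain alarm) = 0.07×0.67×0.698 + 0.74×0.67×0.302 + 0.64×0.33×0.698 + 0.88×0.33×0.302
        = 0.032736 + 0.149732 + 0.147418 + 0.087701 = 0.417587
The terms with overloaded truck present sum to 0.237433, so
  P(overloaded truck | strain alarm) = 0.237433 / 0.417587 ≈ 0.5686

Now also conditioning on structural fatigue≠true:
For the numerator, keep only overloaded truck=true terms: 0.74*0.302 = 0.223480
Normalizer over all consistent configurations: 0.07*0.698 + 0.74*0.302 = 0.272340
Posterior = 0.223480 / 0.272340 ≈ 0.8206
With structural fatigue excluded, overloaded truck must carry more of the explanatory weight for the strain alarm.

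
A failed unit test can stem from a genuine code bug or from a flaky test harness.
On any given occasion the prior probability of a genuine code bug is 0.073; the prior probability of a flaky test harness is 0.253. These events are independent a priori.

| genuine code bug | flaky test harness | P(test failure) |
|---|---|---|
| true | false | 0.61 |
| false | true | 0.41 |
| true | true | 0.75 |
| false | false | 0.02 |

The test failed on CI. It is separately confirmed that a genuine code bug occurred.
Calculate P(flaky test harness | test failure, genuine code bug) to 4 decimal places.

Weight on flaky test harness=true, given the evidence: 0.75*0.253 = 0.189750
Normalizer over all consistent configurations: 0.61*0.747 + 0.75*0.253 = 0.645420
P(flaky test harness | test failure, genuine code bug) = 0.189750/0.645420 ≈ 0.2940

P(flaky test harness | test failure, genuine code bug) ≈ 0.2940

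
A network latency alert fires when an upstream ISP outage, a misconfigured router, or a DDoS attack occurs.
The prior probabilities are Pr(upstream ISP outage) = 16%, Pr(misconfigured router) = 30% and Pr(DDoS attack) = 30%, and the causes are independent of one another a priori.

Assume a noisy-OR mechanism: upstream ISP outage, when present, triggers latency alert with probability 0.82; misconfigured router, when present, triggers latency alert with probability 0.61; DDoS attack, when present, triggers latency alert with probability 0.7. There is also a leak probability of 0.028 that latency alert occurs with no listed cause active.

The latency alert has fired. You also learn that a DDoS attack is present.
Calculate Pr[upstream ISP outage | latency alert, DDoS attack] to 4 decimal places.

Pr[upstream ISP outage | latency alert, DDoS attack] ≈ 0.1931

Under noisy-OR, P(latency alert | causes) = 1 − (1−0.028)·∏(1−qᵢ) over the active causes.
P(latency alert | DDoS attack) = 0.7084×0.84×0.7 + 0.886276×0.84×0.3 + 0.947512×0.16×0.7 + 0.97953×0.16×0.3 = 0.416539 + 0.223342 + 0.106121 + 0.047017 = 0.793019
Of this, 0.153138 comes from 0.106121 + 0.047017 (the upstream ISP outage=true cases).
So P(upstream ISP outage | latency alert, DDoS attack) = 0.153138/0.793019 ≈ 0.1931.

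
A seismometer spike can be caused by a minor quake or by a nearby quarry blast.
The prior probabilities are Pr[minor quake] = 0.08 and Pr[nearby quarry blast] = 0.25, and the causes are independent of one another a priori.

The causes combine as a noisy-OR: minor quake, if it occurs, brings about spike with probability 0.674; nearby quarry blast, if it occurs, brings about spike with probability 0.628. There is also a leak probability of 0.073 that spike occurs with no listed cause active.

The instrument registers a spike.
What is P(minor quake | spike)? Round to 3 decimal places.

Under noisy-OR, P(spike | causes) = 1 − (1−0.073)·∏(1−qᵢ) over the active causes.
Sum P(spike|·) weighted by the priors over the 4 (minor quake, nearby quarry blast) configurations:
  P(spike) = 0.073·0.92·0.75 + 0.655156·0.92·0.25 + 0.697798·0.08·0.75 + 0.887581·0.08·0.25
        = 0.050370 + 0.150686 + 0.041868 + 0.017752 = 0.260676
The terms with minor quake present sum to 0.059620, so
  P(minor quake | spike) = 0.059620 / 0.260676 ≈ 0.229

P(minor quake | spike) ≈ 0.229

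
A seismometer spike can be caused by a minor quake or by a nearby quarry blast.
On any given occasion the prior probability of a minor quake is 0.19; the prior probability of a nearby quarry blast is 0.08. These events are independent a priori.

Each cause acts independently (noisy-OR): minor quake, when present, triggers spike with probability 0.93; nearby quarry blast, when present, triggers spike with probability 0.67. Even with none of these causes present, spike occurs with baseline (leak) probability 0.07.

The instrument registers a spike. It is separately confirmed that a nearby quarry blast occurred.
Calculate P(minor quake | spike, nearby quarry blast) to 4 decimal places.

P(minor quake | spike, nearby quarry blast) ≈ 0.2488

Under noisy-OR, P(spike | causes) = 1 − (1−0.07)·∏(1−qᵢ) over the active causes.
Numerator (weight on configurations with minor quake): 0.978517×0.19 = 0.185918
Normalizer over all consistent configurations: 0.6931×0.81 + 0.978517×0.19 = 0.747329
P(minor quake | spike, nearby quarry blast) = 0.185918/0.747329 ≈ 0.2488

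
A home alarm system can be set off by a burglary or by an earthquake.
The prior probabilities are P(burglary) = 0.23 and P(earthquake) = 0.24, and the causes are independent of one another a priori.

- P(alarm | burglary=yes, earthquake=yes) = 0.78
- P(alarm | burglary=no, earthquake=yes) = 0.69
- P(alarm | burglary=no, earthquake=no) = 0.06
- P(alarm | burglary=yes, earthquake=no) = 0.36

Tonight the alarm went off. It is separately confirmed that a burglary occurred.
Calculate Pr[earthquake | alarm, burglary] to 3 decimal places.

P(alarm | burglary) = 0.36×0.76 + 0.78×0.24 = 0.273600 + 0.187200 = 0.460800
Of this, 0.187200 comes from 0.78×0.24 (the earthquake=true cases).
Hence the posterior is 0.187200/0.460800 ≈ 0.406.

Pr[earthquake | alarm, burglary] ≈ 0.406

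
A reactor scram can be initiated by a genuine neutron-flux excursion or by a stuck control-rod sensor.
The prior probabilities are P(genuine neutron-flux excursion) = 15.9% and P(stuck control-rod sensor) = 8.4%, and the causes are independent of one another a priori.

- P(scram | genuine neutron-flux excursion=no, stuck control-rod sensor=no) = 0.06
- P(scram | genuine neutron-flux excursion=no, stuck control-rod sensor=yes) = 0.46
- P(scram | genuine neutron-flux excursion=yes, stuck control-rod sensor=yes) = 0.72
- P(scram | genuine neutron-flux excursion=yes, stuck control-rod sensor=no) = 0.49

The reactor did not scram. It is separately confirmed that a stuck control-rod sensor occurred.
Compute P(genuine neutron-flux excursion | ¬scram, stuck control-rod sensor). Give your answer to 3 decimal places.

For the numerator, keep only genuine neutron-flux excursion=true terms: 0.28*0.159 = 0.044520
Normalizer over all consistent configurations: 0.54*0.841 + 0.28*0.159 = 0.498660
Posterior = 0.044520 / 0.498660 ≈ 0.089

P(genuine neutron-flux excursion | ¬scram, stuck control-rod sensor) ≈ 0.089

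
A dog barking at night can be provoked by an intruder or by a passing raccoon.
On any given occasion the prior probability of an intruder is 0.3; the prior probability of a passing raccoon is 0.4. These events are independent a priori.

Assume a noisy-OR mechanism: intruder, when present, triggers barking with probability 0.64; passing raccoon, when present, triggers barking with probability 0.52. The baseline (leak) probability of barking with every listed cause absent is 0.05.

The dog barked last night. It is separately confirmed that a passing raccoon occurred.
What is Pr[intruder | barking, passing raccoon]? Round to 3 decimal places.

Under noisy-OR, P(barking | causes) = 1 − (1−0.05)·∏(1−qᵢ) over the active causes.
P(barking | passing raccoon) = 0.544×0.7 + 0.83584×0.3 = 0.380800 + 0.250752 = 0.631552
The intruder-present share is 0.83584×0.3 = 0.250752.
P(intruder | barking, passing raccoon) = 0.250752 / 0.631552 ≈ 0.397

Pr[intruder | barking, passing raccoon] ≈ 0.397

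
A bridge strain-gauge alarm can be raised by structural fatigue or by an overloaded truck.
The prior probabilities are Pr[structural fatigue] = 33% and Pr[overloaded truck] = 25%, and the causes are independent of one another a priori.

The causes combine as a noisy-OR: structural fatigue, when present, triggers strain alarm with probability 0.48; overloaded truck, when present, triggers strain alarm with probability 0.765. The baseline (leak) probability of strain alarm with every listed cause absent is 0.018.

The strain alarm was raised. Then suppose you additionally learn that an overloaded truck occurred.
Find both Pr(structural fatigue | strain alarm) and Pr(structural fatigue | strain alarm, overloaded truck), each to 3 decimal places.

Pr(structural fatigue | strain alarm) ≈ 0.584; Pr(structural fatigue | strain alarm, overloaded truck) ≈ 0.360

Under noisy-OR, P(strain alarm | causes) = 1 − (1−0.018)·∏(1−qᵢ) over the active causes.
By total probability over the 4 (structural fatigue, overloaded truck) configurations:
  P(strain alarm) = 0.018*0.67*0.75 + 0.76923*0.67*0.25 + 0.48936*0.33*0.75 + 0.88*0.33*0.25
        = 0.009045 + 0.128846 + 0.121117 + 0.072600 = 0.331608
Configurations with structural fatigue contribute 0.193717, so
  P(structural fatigue | strain alarm) = 0.193717 / 0.331608 ≈ 0.584

With the extra evidence:
Numerator (weight on configurations with structural fatigue): 0.88·0.33 = 0.290400
The normalizing constant is 0.76923·0.67 + 0.88·0.33 = 0.805784
Posterior = 0.290400 / 0.805784 ≈ 0.360
Conditioning on overloaded truck lowers the posterior on structural fatigue: the classic explaining-away effect in a common-effect structure.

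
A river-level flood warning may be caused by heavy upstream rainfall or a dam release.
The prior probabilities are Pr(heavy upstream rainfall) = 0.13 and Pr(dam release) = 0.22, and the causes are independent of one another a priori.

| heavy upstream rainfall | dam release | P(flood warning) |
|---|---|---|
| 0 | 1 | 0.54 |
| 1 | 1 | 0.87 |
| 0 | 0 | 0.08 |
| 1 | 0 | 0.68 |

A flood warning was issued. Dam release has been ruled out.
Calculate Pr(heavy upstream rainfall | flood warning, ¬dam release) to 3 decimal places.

Pr(heavy upstream rainfall | flood warning, ¬dam release) ≈ 0.559

P(flood warning | ¬dam release) = 0.08·0.87 + 0.68·0.13 = 0.069600 + 0.088400 = 0.158000
The heavy upstream rainfall-present share is 0.68·0.13 = 0.088400.
So P(heavy upstream rainfall | flood warning, ¬dam release) = 0.088400/0.158000 ≈ 0.559.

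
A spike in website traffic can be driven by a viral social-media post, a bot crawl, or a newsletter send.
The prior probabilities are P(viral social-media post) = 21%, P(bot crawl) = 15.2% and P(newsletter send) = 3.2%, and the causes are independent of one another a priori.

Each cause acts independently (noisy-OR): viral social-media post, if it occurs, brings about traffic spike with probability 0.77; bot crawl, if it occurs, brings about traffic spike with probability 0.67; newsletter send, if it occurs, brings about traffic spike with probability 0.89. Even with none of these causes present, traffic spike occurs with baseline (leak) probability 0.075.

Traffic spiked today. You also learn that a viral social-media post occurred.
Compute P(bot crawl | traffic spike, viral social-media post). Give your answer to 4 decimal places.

Under noisy-OR, P(traffic spike | causes) = 1 − (1−0.075)·∏(1−qᵢ) over the active causes.
Weight on bot crawl=true, given the evidence: 0.136806 + 0.004826 = 0.141632
Denominator P(traffic spike | viral social-media post): 0.78725·0.848·0.968 + 0.976598·0.848·0.032 + 0.929793·0.152·0.968 + 0.992277·0.152·0.032 = 0.814358
P(bot crawl | traffic spike, viral social-media post) = 0.141632/0.814358 ≈ 0.1739

P(bot crawl | traffic spike, viral social-media post) ≈ 0.1739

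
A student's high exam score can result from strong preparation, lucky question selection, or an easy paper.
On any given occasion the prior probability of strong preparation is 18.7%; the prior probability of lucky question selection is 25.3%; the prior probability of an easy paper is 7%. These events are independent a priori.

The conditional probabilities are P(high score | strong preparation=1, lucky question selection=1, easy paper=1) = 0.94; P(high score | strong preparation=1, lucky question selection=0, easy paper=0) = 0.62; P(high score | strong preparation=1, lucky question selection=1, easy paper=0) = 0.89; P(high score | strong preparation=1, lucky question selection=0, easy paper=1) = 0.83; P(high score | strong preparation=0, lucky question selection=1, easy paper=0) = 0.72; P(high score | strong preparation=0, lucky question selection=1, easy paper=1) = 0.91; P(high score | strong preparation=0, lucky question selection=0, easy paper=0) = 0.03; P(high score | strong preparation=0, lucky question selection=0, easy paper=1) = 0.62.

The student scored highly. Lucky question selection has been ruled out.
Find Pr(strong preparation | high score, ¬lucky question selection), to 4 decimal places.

By total probability over the 4 (strong preparation, easy paper) configurations:
  P(high score | ¬lucky question selection) = 0.03*0.813*0.93 + 0.62*0.813*0.07 + 0.62*0.187*0.93 + 0.83*0.187*0.07
        = 0.022683 + 0.035284 + 0.107824 + 0.010865 = 0.176656
Configurations with strong preparation contribute 0.118689, so
  P(strong preparation | high score, ¬lucky question selection) = 0.118689 / 0.176656 ≈ 0.6719

Pr(strong preparation | high score, ¬lucky question selection) ≈ 0.6719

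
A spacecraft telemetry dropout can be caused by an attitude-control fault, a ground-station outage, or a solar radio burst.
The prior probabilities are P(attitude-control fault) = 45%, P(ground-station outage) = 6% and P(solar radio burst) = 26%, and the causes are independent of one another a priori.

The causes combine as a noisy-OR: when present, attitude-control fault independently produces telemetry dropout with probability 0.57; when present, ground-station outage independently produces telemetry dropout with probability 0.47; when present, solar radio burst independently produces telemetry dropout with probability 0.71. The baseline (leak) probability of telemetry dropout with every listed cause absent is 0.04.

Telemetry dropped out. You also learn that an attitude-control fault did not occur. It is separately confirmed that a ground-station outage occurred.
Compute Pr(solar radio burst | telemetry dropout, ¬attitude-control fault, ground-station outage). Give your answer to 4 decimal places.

Pr(solar radio burst | telemetry dropout, ¬attitude-control fault, ground-station outage) ≈ 0.3788

Under noisy-OR, P(telemetry dropout | causes) = 1 − (1−0.04)·∏(1−qᵢ) over the active causes.
P(telemetry dropout | ¬attitude-control fault, ground-station outage) = 0.4912×0.74 + 0.852448×0.26 = 0.363488 + 0.221636 = 0.585124
The solar radio burst-present share is 0.852448×0.26 = 0.221636.
Hence the posterior is 0.221636/0.585124 ≈ 0.3788.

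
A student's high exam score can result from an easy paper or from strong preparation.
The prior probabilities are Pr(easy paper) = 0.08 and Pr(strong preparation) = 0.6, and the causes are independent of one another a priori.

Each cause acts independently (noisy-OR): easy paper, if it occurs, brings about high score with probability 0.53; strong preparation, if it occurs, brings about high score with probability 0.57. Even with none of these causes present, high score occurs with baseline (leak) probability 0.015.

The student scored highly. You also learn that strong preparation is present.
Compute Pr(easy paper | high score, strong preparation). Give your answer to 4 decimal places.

Pr(easy paper | high score, strong preparation) ≈ 0.1078

Under noisy-OR, P(high score | causes) = 1 − (1−0.015)·∏(1−qᵢ) over the active causes.
P(high score | strong preparation) = 0.57645*0.92 + 0.800932*0.08 = 0.530334 + 0.064075 = 0.594409
The easy paper-present share is 0.800932*0.08 = 0.064075.
Hence the posterior is 0.064075/0.594409 ≈ 0.1078.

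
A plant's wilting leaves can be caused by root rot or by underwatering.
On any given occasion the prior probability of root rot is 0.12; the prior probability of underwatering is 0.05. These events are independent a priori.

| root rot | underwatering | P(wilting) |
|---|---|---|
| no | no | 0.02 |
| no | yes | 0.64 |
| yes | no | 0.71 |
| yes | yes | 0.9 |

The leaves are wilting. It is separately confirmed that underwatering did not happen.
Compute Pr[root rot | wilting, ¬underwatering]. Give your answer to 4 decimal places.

P(wilting | ¬underwatering) = 0.02×0.88 + 0.71×0.12 = 0.017600 + 0.085200 = 0.102800
Of this, 0.085200 comes from 0.71×0.12 (the root rot=true cases).
So P(root rot | wilting, ¬underwatering) = 0.085200/0.102800 ≈ 0.8288.

Pr[root rot | wilting, ¬underwatering] ≈ 0.8288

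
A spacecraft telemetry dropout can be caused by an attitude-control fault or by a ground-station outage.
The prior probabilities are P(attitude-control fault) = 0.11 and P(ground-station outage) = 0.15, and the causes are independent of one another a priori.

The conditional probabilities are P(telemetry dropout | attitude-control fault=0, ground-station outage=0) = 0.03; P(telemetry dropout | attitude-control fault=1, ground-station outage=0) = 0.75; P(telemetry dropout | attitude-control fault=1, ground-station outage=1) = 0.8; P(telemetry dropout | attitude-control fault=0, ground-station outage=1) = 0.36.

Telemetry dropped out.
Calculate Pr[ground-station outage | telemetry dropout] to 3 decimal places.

Pr[ground-station outage | telemetry dropout] ≈ 0.398

For the numerator, keep only ground-station outage=true terms: 0.048060 + 0.013200 = 0.061260
Denominator P(telemetry dropout): 0.03*0.89*0.85 + 0.36*0.89*0.15 + 0.75*0.11*0.85 + 0.8*0.11*0.15 = 0.154080
Posterior = 0.061260 / 0.154080 ≈ 0.398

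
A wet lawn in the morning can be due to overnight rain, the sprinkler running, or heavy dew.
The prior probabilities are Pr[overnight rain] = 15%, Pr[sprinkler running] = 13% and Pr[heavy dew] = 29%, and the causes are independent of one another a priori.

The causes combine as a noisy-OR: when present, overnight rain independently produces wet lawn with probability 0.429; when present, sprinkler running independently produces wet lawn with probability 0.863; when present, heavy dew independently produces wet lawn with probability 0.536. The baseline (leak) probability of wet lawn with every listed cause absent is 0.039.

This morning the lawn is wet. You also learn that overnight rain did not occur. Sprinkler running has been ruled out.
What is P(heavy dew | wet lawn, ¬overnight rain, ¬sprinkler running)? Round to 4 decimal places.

P(heavy dew | wet lawn, ¬overnight rain, ¬sprinkler running) ≈ 0.8530

Under noisy-OR, P(wet lawn | causes) = 1 − (1−0.039)·∏(1−qᵢ) over the active causes.
P(wet lawn | ¬overnight rain, ¬sprinkler running) = 0.039·0.71 + 0.554096·0.29 = 0.027690 + 0.160688 = 0.188378
Of this, 0.160688 comes from 0.554096·0.29 (the heavy dew=true cases).
So P(heavy dew | wet lawn, ¬overnight rain, ¬sprinkler running) = 0.160688/0.188378 ≈ 0.8530.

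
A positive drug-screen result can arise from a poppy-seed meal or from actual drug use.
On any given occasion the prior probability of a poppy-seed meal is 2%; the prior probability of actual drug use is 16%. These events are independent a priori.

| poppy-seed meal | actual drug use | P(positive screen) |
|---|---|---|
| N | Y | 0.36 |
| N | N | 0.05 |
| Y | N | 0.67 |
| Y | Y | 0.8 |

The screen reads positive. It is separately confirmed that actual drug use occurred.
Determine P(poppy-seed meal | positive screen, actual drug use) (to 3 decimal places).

P(poppy-seed meal | positive screen, actual drug use) ≈ 0.043

For the numerator, keep only poppy-seed meal=true terms: 0.8*0.02 = 0.016000
The normalizing constant is 0.36*0.98 + 0.8*0.02 = 0.368800
Posterior = 0.016000 / 0.368800 ≈ 0.043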